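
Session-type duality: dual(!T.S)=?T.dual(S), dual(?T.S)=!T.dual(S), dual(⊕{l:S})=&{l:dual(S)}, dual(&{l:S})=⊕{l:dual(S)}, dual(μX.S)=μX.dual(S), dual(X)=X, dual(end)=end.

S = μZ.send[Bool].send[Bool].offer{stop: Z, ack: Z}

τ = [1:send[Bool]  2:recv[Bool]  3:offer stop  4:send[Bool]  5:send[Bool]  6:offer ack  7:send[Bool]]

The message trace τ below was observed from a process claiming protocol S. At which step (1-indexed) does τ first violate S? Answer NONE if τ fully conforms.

2

step 1: send[Bool]  ✓  residual = send[Bool].offer{stop: μZ.…, ack: μZ.…}
step 2: got recv[Bool], protocol expects send[Bool]  ✗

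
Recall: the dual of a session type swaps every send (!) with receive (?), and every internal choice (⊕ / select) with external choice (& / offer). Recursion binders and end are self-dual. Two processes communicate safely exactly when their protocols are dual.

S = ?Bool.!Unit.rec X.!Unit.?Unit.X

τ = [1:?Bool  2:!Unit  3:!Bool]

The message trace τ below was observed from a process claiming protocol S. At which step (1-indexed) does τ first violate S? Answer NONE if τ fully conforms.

[1] ?Bool  match  cont: !Unit.rec X.…
[2] !Unit  match  cont: rec X.…
[3] got !Bool, protocol expects !Unit  ✗

3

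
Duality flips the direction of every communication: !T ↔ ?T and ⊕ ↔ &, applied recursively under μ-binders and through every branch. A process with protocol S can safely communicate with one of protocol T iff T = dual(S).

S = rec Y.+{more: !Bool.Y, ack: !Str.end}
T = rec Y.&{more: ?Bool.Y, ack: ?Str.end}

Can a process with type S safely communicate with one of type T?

YES

rec Y vs rec Y  ok (rec unchanged)
  +{more,ack} vs &{more,ack}  ok labels match
    [more]
      !Bool vs ?Bool  ok
        Y vs Y  ok
    [ack]
      !Str vs ?Str  ok
        end vs end  ok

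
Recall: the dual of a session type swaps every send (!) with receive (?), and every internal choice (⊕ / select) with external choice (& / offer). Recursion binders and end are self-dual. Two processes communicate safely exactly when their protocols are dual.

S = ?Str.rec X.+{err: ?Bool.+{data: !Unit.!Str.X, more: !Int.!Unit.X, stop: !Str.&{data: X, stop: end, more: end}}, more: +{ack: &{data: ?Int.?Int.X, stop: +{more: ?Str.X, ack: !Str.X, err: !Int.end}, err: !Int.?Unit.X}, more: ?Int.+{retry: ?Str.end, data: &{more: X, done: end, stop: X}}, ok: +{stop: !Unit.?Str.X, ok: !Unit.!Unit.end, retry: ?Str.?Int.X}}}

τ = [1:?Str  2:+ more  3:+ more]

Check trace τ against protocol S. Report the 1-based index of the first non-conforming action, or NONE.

NONE

@1 ?Str  ✓  cont: rec X.…
@2 + more  ✓  cont: +{ack: &{data: ?Int.?Int.rec X.…, stop: +{more: ?Str.rec X.…, ack: !Str.rec X.…, err: !Int.end}, err: !Int.?Unit.rec X.…}, more: ?Int.+{retry: ?Str.end, data: &{more: rec X.…, done: end, stop: rec X.…}}, ok: +{stop: !Unit.?Str.rec X.…, ok: !Unit.!Unit.end, retry: ?Str.?Int.rec X.…}}
@3 + more  ✓  cont: ?Int.+{retry: ?Str.end, data: &{more: rec X.…, done: end, stop: rec X.…}}
τ conforms to S (length 3)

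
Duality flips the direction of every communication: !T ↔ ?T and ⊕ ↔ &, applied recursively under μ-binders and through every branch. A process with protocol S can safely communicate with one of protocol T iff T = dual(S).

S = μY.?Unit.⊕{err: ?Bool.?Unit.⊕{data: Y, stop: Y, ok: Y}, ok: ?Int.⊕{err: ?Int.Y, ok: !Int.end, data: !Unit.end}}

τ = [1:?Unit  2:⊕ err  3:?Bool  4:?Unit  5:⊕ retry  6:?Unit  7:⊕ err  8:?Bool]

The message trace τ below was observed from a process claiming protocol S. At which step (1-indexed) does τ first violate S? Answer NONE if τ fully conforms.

step 1: ?Unit  ✓  cont: ⊕{err: ?Bool.?Unit.⊕{data: μY.…, stop: μY.…, ok: μY.…}, ok: ?Int.⊕{err: ?Int.μY.…, ok: !Int.end, data: !Unit.end}}
step 2: ⊕ err  ✓  cont: ?Bool.?Unit.⊕{data: μY.…, stop: μY.…, ok: μY.…}
step 3: ?Bool  ✓  cont: ?Unit.⊕{data: μY.…, stop: μY.…, ok: μY.…}
step 4: ?Unit  ✓  cont: ⊕{data: μY.…, stop: μY.…, ok: μY.…}
step 5: got ⊕ retry, protocol expects ⊕ data or ⊕ stop or ⊕ ok  ✗

5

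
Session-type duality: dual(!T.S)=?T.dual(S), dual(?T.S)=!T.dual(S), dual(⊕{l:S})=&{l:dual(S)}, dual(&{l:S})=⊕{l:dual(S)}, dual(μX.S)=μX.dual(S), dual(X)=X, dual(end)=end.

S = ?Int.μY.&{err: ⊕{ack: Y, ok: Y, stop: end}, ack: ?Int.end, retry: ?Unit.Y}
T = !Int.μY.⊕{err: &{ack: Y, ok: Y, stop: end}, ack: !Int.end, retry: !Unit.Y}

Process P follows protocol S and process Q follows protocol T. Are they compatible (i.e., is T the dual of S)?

?Int | !Int  ok
  μY | μY  ok (rec unchanged)
    &{err,ack,retry} | ⊕{err,ack,retry}  ok same labels
      case err:
        ⊕{ack,ok,stop} | &{ack,ok,stop}  ok same labels
          case ack:
            Y | Y  ok
          case ok:
            Y | Y  ok
          case stop:
            end | end  ok
      case ack:
        ?Int | !Int  ok
          end | end  ok
      case retry:
        ?Unit | !Unit  ok
          Y | Y  ok

YES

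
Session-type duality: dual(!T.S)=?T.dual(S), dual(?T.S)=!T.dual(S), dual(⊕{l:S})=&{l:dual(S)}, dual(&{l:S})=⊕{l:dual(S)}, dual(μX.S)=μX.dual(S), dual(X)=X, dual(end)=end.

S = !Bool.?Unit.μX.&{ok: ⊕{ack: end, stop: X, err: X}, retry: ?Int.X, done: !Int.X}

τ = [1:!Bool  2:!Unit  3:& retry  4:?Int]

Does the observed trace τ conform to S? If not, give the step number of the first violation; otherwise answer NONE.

@1 !Bool  ✓  now at ?Unit.μX.…
@2 got !Unit, protocol expects ?Unit  ✗

2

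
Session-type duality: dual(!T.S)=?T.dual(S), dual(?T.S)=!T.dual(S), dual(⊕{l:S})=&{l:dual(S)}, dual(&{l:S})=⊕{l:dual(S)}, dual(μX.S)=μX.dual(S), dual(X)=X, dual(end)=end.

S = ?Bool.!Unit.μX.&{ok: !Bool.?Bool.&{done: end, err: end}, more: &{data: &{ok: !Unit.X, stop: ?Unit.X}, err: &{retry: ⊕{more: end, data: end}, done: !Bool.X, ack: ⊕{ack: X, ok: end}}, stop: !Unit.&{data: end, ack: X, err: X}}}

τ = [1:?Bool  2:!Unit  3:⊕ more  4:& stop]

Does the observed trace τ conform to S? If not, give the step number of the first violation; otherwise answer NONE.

3

@1 ?Bool  match  cont: !Unit.μX.…
@2 !Unit  match  cont: μX.…
@3 got ⊕ more, protocol expects & ok or & more  ✗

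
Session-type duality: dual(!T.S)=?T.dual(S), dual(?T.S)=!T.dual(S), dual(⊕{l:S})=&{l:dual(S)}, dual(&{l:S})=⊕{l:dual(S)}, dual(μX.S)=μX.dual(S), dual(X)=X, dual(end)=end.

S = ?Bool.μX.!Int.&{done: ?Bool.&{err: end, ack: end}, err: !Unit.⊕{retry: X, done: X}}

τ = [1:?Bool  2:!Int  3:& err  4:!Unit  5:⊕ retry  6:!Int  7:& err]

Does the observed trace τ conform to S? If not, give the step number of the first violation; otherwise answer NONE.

NONE

@1 ?Bool  ok  cont: μX.…
@2 !Int  ok  cont: &{done: ?Bool.&{err: end, ack: end}, err: !Unit.⊕{retry: μX.…, done: μX.…}}
@3 & err  ok  cont: !Unit.⊕{retry: μX.…, done: μX.…}
@4 !Unit  ok  cont: ⊕{retry: μX.…, done: μX.…}
@5 ⊕ retry  ok  cont: μX.…
@6 !Int  ok  cont: &{done: ?Bool.&{err: end, ack: end}, err: !Unit.⊕{retry: μX.…, done: μX.…}}
@7 & err  ok  cont: !Unit.⊕{retry: μX.…, done: μX.…}
all 7 steps conform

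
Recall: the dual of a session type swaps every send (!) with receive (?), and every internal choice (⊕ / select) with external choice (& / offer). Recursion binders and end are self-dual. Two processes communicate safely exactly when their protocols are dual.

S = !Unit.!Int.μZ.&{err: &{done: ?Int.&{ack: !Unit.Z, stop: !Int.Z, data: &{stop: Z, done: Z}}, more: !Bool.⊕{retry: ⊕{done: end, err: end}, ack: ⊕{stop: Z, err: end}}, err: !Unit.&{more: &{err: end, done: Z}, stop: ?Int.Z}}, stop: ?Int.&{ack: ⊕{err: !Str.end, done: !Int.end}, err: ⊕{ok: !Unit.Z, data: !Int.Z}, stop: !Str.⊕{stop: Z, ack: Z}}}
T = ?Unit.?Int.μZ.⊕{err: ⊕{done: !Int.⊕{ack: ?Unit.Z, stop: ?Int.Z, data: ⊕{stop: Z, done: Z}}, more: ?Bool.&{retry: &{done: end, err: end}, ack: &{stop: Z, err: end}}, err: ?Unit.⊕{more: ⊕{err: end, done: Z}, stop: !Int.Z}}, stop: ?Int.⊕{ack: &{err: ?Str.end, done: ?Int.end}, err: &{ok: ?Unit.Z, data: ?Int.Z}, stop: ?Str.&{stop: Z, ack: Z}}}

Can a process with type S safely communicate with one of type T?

!Unit vs ?Unit  ok
  !Int vs ?Int  ok
    μZ vs μZ  ok (binder kept)
      &{err,stop} vs ⊕{err,stop}  ok label sets agree
        case err:
          &{done,more,err} vs ⊕{done,more,err}  ok label sets agree
            case done:
              ?Int vs !Int  ok
                &{ack,stop,data} vs ⊕{ack,stop,data}  ok label sets agree
                  case ack:
                    !Unit vs ?Unit  ok
                      Z vs Z  ok
                  case stop:
                    !Int vs ?Int  ok
                      Z vs Z  ok
                  case data:
                    &{stop,done} vs ⊕{stop,done}  ok label sets agree
                      case stop:
                        Z vs Z  ok
                      case done:
                        Z vs Z  ok
            case more:
              !Bool vs ?Bool  ok
                ⊕{retry,ack} vs &{retry,ack}  ok label sets agree
                  case retry:
                    ⊕{done,err} vs &{done,err}  ok label sets agree
                      case done:
                        end vs end  ok
                      case err:
                        end vs end  ok
                  case ack:
                    ⊕{stop,err} vs &{stop,err}  ok label sets agree
                      case stop:
                        Z vs Z  ok
                      case err:
                        end vs end  ok
            case err:
              !Unit vs ?Unit  ok
                &{more,stop} vs ⊕{more,stop}  ok label sets agree
                  case more:
                    &{err,done} vs ⊕{err,done}  ok label sets agree
                      case err:
                        end vs end  ok
                      case done:
                        Z vs Z  ok
                  case stop:
                    ?Int vs !Int  ok
                      Z vs Z  ok
        case stop:
          ?Int vs ?Int  ✗ same direction on both sides — not dual

NO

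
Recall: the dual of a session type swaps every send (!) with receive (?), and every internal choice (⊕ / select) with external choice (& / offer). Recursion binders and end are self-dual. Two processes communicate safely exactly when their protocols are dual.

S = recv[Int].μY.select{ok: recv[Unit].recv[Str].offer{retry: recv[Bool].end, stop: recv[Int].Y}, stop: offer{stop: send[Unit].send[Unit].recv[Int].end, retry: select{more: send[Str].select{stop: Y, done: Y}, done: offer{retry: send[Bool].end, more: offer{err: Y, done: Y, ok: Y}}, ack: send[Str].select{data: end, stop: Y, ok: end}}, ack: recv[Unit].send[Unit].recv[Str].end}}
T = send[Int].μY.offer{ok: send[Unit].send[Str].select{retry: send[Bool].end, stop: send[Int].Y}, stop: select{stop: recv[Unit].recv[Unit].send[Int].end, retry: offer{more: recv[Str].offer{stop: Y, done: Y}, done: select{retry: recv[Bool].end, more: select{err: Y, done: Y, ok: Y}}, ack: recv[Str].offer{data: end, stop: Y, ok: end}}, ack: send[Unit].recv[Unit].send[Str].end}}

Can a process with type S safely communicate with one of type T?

recv[Int] | send[Int]  match
  μY | μY  match (rec unchanged)
    select{ok,stop} | offer{ok,stop}  match labels match
      case ok:
        recv[Unit] | send[Unit]  match
          recv[Str] | send[Str]  match
            offer{retry,stop} | select{retry,stop}  match labels match
              case retry:
                recv[Bool] | send[Bool]  match
                  end | end  match
              case stop:
                recv[Int] | send[Int]  match
                  Y | Y  match
      case stop:
        offer{stop,retry,ack} | select{stop,retry,ack}  match labels match
          case stop:
            send[Unit] | recv[Unit]  match
              send[Unit] | recv[Unit]  match
                recv[Int] | send[Int]  match
                  end | end  match
          case retry:
            select{more,done,ack} | offer{more,done,ack}  match labels match
              case more:
                send[Str] | recv[Str]  match
                  select{stop,done} | offer{stop,done}  match labels match
                    case stop:
                      Y | Y  match
                    case done:
                      Y | Y  match
              case done:
                offer{retry,more} | select{retry,more}  match labels match
                  case retry:
                    send[Bool] | recv[Bool]  match
                      end | end  match
                  case more:
                    offer{err,done,ok} | select{err,done,ok}  match labels match
                      case err:
                        Y | Y  match
                      case done:
                        Y | Y  match
                      case ok:
                        Y | Y  match
              case ack:
                send[Str] | recv[Str]  match
                  select{data,stop,ok} | offer{data,stop,ok}  match labels match
                    case data:
                      end | end  match
                    case stop:
                      Y | Y  match
                    case ok:
                      end | end  match
          case ack:
            recv[Unit] | send[Unit]  match
              send[Unit] | recv[Unit]  match
                recv[Str] | send[Str]  match
                  end | end  match

YES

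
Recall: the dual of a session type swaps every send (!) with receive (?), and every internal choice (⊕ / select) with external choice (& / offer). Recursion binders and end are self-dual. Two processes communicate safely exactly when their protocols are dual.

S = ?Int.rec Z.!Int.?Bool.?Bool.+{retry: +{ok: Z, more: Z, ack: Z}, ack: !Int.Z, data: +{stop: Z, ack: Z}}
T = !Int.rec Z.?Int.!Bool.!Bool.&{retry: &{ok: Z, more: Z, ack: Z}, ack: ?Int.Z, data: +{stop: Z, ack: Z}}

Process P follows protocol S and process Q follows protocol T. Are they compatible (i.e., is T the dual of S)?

NO

?Int | !Int  match
  rec Z | rec Z  match (μ self-dual)
    !Int | ?Int  match
      ?Bool | !Bool  match
        ?Bool | !Bool  match
          +{retry,ack,data} | &{retry,ack,data}  match same labels
            case retry:
              +{ok,more,ack} | &{ok,more,ack}  match same labels
                case ok:
                  Z | Z  match
                case more:
                  Z | Z  match
                case ack:
                  Z | Z  match
            case ack:
              !Int | ?Int  match
                Z | Z  match
            case data:
              +{stop,ack} | +{stop,ack}  ✗ choice polarity not flipped — not dual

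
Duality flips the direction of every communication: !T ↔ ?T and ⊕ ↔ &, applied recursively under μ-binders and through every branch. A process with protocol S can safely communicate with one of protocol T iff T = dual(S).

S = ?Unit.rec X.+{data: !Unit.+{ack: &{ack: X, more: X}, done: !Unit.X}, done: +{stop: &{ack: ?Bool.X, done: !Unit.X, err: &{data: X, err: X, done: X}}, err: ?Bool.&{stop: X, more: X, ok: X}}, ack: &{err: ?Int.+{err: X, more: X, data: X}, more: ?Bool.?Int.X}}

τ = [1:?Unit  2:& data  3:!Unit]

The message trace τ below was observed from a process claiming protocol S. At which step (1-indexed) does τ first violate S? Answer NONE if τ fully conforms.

2

@1 ?Unit  match  now at rec X.…
@2 got & data, protocol expects + data or + done or + ack  ✗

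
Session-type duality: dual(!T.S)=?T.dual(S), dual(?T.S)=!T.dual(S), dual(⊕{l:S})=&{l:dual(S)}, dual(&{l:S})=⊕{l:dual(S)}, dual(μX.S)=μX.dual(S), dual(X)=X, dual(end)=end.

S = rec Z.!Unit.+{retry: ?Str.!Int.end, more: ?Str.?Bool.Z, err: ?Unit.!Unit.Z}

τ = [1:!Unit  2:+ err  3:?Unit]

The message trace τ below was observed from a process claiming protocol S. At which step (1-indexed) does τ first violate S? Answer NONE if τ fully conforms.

NONE

step 1: !Unit  match  cont: +{retry: ?Str.!Int.end, more: ?Str.?Bool.rec Z.…, err: ?Unit.!Unit.rec Z.…}
step 2: + err  match  cont: ?Unit.!Unit.rec Z.…
step 3: ?Unit  match  cont: !Unit.rec Z.…
trace exhausted — no violation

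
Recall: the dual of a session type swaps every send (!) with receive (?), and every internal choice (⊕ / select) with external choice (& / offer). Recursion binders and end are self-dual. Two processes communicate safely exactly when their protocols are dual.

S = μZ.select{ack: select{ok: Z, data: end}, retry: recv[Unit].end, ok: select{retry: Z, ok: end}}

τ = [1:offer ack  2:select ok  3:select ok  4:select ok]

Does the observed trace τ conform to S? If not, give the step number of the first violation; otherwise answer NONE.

1

step 1: got offer ack, protocol expects select ack or select retry or select ok  ✗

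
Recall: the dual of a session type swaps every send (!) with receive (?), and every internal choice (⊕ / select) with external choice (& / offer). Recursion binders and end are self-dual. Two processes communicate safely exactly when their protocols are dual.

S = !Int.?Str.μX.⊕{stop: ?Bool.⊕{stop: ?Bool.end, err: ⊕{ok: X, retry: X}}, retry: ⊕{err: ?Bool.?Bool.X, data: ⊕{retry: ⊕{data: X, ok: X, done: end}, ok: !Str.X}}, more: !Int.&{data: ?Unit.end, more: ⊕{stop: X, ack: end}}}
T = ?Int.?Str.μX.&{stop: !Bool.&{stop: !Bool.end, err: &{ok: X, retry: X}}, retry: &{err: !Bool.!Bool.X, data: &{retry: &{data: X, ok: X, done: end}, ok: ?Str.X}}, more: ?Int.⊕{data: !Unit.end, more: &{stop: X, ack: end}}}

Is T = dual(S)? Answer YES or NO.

NO

!Int vs ?Int  match
  ?Str vs ?Str  ✗ same direction on both sides — not dual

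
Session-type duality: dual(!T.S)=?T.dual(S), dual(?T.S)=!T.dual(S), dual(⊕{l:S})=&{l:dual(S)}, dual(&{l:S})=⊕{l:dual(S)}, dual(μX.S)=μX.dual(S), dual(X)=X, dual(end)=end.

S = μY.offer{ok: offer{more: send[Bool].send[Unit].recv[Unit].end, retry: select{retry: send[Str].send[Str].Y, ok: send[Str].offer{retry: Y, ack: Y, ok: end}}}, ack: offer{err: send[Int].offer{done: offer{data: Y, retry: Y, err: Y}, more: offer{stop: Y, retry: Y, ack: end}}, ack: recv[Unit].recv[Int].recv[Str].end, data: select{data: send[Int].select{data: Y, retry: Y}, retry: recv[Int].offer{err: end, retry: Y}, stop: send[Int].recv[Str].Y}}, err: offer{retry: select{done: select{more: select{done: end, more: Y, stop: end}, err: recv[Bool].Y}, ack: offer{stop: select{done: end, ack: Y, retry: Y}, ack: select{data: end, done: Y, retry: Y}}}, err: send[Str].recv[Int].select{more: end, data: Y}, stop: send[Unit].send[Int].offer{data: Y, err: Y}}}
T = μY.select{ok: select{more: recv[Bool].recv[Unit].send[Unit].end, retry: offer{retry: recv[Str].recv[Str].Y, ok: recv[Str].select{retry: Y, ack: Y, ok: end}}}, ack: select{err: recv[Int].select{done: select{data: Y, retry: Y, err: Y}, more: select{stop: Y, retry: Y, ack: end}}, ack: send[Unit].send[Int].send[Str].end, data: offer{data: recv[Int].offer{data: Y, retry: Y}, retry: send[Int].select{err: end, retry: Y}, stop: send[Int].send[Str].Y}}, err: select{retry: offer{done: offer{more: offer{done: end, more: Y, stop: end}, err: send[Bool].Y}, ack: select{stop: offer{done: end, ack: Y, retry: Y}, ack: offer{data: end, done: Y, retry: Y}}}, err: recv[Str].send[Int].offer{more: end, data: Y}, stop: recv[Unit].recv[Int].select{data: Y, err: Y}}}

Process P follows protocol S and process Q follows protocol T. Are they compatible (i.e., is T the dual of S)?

NO

μY | μY  ok (μ self-dual)
  offer{ok,ack,err} | select{ok,ack,err}  ok label sets agree
    • ok:
      offer{more,retry} | select{more,retry}  ok label sets agree
        • more:
          send[Bool] | recv[Bool]  ok
            send[Unit] | recv[Unit]  ok
              recv[Unit] | send[Unit]  ok
                end | end  ok
        • retry:
          select{retry,ok} | offer{retry,ok}  ok label sets agree
            • retry:
              send[Str] | recv[Str]  ok
                send[Str] | recv[Str]  ok
                  Y | Y  ok
            • ok:
              send[Str] | recv[Str]  ok
                offer{retry,ack,ok} | select{retry,ack,ok}  ok label sets agree
                  • retry:
                    Y | Y  ok
                  • ack:
                    Y | Y  ok
                  • ok:
                    end | end  ok
    • ack:
      offer{err,ack,data} | select{err,ack,data}  ok label sets agree
        • err:
          send[Int] | recv[Int]  ok
            offer{done,more} | select{done,more}  ok label sets agree
              • done:
                offer{data,retry,err} | select{data,retry,err}  ok label sets agree
                  • data:
                    Y | Y  ok
                  • retry:
                    Y | Y  ok
                  • err:
                    Y | Y  ok
              • more:
                offer{stop,retry,ack} | select{stop,retry,ack}  ok label sets agree
                  • stop:
                    Y | Y  ok
                  • retry:
                    Y | Y  ok
                  • ack:
                    end | end  ok
        • ack:
          recv[Unit] | send[Unit]  ok
            recv[Int] | send[Int]  ok
              recv[Str] | send[Str]  ok
                end | end  ok
        • data:
          select{data,retry,stop} | offer{data,retry,stop}  ok label sets agree
            • data:
              send[Int] | recv[Int]  ok
                select{data,retry} | offer{data,retry}  ok label sets agree
                  • data:
                    Y | Y  ok
                  • retry:
                    Y | Y  ok
            • retry:
              recv[Int] | send[Int]  ok
                offer{err,retry} | select{err,retry}  ok label sets agree
                  • err:
                    end | end  ok
                  • retry:
                    Y | Y  ok
            • stop:
              send[Int] | send[Int]  ✗ same direction on both sides — not dual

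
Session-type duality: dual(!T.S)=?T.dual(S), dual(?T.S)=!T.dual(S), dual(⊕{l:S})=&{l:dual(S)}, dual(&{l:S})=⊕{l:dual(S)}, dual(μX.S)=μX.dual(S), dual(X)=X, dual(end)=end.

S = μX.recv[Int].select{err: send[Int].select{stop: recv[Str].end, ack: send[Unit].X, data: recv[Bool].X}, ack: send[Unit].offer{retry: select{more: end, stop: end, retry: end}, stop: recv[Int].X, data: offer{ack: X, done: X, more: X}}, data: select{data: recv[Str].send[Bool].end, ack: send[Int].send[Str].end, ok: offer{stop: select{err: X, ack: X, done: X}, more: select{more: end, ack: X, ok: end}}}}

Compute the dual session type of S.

μX.send[Int].offer{err: recv[Int].offer{stop: send[Str].end, ack: recv[Unit].X, data: send[Bool].X}, ack: recv[Unit].select{retry: offer{more: end, stop: end, retry: end}, stop: send[Int].X, data: select{ack: X, done: X, more: X}}, data: offer{data: send[Str].recv[Bool].end, ack: recv[Int].recv[Str].end, ok: select{stop: offer{err: X, ack: X, done: X}, more: offer{more: end, ack: X, ok: end}}}}

μX = μX  (μ self-dual)
  recv[Int] = send[Int]
    select{err,ack,data} = offer{err,ack,data}  (internal→external)
      case err:
        send[Int] = recv[Int]
          select{stop,ack,data} = offer{stop,ack,data}  (internal→external)
            case stop:
              recv[Str] = send[Str]
                end self-dual
            case ack:
              send[Unit] = recv[Unit]
                X self-dual
            case data:
              recv[Bool] = send[Bool]
                X self-dual
      case ack:
        send[Unit] = recv[Unit]
          offer{retry,stop,data} = select{retry,stop,data}  (offer→select)
            case retry:
              select{more,stop,retry} = offer{more,stop,retry}  (internal→external)
                case more:
                  end self-dual
                case stop:
                  end self-dual
                case retry:
                  end self-dual
            case stop:
              recv[Int] = send[Int]
                X self-dual
            case data:
              offer{ack,done,more} = select{ack,done,more}  (offer→select)
                case ack:
                  X self-dual
                case done:
                  X self-dual
                case more:
                  X self-dual
      case data:
        select{data,ack,ok} = offer{data,ack,ok}  (internal→external)
          case data:
            recv[Str] = send[Str]
              send[Bool] = recv[Bool]
                end self-dual
          case ack:
            send[Int] = recv[Int]
              send[Str] = recv[Str]
                end self-dual
          case ok:
            offer{stop,more} = select{stop,more}  (offer→select)
              case stop:
                select{err,ack,done} = offer{err,ack,done}  (internal→external)
                  case err:
                    X self-dual
                  case ack:
                    X self-dual
                  case done:
                    X self-dual
              case more:
                select{more,ack,ok} = offer{more,ack,ok}  (internal→external)
                  case more:
                    end self-dual
                  case ack:
                    X self-dual
                  case ok:
                    end self-dual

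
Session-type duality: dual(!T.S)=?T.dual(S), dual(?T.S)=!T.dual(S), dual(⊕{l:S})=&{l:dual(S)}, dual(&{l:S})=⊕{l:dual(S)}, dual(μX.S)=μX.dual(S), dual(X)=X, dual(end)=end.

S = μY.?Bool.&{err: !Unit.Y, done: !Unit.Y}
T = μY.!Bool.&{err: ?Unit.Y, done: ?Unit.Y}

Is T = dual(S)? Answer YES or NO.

μY vs μY  ✓ (rec unchanged)
  ?Bool vs !Bool  ✓
    &{err,done} vs &{err,done}  ✗ choice polarity not flipped — not dual

NO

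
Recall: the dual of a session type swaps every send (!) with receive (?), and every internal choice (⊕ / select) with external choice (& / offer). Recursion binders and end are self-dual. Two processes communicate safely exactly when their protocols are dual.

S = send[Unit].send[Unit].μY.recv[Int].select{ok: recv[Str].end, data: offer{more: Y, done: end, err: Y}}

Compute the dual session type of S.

send[Unit] = recv[Unit]
  send[Unit] = recv[Unit]
    μY = μY  (binder kept)
      recv[Int] = send[Int]
        select{ok,data} = offer{ok,data}  (⊕→&)
          [ok]
            recv[Str] = send[Str]
              dual(end) = end
          [data]
            offer{more,done,err} = select{more,done,err}  (offer→select)
              [more]
                dual(Y) = Y
              [done]
                dual(end) = end
              [err]
                dual(Y) = Y

recv[Unit].recv[Unit].μY.send[Int].offer{ok: send[Str].end, data: select{more: Y, done: end, err: Y}}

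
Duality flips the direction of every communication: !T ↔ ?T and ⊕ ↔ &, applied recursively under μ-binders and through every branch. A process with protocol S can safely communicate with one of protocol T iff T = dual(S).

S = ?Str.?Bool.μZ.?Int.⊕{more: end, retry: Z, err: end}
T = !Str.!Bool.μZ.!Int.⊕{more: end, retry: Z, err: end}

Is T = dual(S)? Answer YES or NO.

NO

?Str | !Str  ✓
  ?Bool | !Bool  ✓
    μZ | μZ  ✓ (binder kept)
      ?Int | !Int  ✓
        ⊕{more,retry,err} | ⊕{more,retry,err}  ✗ choice polarity not flipped — not dual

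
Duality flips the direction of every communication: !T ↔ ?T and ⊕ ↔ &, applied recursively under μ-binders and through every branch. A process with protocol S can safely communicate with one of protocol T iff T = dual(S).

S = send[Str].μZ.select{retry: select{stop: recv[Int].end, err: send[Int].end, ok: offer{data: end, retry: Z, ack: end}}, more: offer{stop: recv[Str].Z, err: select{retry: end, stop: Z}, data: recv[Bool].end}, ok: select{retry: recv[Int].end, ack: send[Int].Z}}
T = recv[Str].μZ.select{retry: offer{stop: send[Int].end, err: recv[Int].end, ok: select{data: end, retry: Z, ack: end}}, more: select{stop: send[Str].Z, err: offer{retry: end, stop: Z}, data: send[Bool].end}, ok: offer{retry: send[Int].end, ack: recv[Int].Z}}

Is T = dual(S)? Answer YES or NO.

NO

send[Str] ‖ recv[Str]  match
  μZ ‖ μZ  match (μ self-dual)
    select{retry,more,ok} ‖ select{retry,more,ok}  ✗ choice polarity not flipped — not dual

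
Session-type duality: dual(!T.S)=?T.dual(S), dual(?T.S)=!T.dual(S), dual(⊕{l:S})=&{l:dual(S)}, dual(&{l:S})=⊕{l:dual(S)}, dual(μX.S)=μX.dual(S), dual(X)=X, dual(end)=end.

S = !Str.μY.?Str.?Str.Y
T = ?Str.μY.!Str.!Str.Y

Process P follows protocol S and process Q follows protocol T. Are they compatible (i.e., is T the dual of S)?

YES

!Str ‖ ?Str  ✓
  μY ‖ μY  ✓ (μ self-dual)
    ?Str ‖ !Str  ✓
      ?Str ‖ !Str  ✓
        Y ‖ Y  ✓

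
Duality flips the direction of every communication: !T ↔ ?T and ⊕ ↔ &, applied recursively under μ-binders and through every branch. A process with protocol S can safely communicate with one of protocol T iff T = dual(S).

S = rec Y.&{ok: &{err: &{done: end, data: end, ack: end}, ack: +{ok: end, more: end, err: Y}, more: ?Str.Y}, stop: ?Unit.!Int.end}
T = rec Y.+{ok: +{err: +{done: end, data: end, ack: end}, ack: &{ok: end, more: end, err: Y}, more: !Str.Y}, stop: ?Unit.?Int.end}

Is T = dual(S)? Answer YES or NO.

rec Y | rec Y  ✓ (binder kept)
  &{ok,stop} | +{ok,stop}  ✓ same labels
    • ok:
      &{err,ack,more} | +{err,ack,more}  ✓ same labels
        • err:
          &{done,data,ack} | +{done,data,ack}  ✓ same labels
            • done:
              end | end  ✓
            • data:
              end | end  ✓
            • ack:
              end | end  ✓
        • ack:
          +{ok,more,err} | &{ok,more,err}  ✓ same labels
            • ok:
              end | end  ✓
            • more:
              end | end  ✓
            • err:
              Y | Y  ✓
        • more:
          ?Str | !Str  ✓
            Y | Y  ✓
    • stop:
      ?Unit | ?Unit  ✗ same direction on both sides — not dual

NO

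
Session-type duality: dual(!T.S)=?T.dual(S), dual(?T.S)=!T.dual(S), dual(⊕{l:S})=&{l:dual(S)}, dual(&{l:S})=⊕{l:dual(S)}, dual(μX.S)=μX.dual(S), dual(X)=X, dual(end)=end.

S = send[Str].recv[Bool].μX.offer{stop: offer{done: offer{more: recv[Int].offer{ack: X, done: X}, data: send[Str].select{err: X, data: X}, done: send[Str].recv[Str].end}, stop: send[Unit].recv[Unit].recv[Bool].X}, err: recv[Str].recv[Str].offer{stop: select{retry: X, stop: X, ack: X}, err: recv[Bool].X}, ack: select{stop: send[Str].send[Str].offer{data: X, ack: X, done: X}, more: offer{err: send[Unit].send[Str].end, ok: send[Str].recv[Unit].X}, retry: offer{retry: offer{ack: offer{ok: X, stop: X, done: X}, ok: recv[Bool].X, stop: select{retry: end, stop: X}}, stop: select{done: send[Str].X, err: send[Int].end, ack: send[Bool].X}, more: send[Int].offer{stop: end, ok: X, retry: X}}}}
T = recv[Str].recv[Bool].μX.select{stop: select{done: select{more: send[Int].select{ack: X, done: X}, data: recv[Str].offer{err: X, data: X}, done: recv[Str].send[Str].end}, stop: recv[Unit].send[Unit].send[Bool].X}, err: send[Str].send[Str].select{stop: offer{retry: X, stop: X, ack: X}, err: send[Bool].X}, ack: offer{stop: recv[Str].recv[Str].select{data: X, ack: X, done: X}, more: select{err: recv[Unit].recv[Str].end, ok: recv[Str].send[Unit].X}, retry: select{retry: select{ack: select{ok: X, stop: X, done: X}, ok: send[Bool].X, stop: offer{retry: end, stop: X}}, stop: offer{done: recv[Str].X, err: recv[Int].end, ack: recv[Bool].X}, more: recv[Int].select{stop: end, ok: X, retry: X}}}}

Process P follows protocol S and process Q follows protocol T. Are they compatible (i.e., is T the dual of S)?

send[Str] vs recv[Str]  match
  recv[Bool] vs recv[Bool]  ✗ same direction on both sides — not dual

NO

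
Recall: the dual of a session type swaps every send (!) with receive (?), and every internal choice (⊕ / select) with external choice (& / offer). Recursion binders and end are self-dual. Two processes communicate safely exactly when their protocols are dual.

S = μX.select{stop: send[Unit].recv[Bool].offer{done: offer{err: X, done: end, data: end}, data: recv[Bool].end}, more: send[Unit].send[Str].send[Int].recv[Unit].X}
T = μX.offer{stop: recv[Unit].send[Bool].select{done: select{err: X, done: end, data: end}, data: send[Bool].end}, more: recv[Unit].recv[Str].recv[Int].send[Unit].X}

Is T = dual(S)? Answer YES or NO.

YES

μX | μX  match (μ self-dual)
  select{stop,more} | offer{stop,more}  match labels match
    case stop:
      send[Unit] | recv[Unit]  match
        recv[Bool] | send[Bool]  match
          offer{done,data} | select{done,data}  match labels match
            case done:
              offer{err,done,data} | select{err,done,data}  match labels match
                case err:
                  X | X  match
                case done:
                  end | end  match
                case data:
                  end | end  match
            case data:
              recv[Bool] | send[Bool]  match
                end | end  match
    case more:
      send[Unit] | recv[Unit]  match
        send[Str] | recv[Str]  match
          send[Int] | recv[Int]  match
            recv[Unit] | send[Unit]  match
              X | X  match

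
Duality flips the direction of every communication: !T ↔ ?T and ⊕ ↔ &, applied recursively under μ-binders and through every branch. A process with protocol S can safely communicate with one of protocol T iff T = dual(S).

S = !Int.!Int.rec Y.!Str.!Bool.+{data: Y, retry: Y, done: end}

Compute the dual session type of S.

?Int.?Int.rec Y.?Str.?Bool.&{data: Y, retry: Y, done: end}

!Int = ?Int
  !Int = ?Int
    rec Y = rec Y  (binder kept)
      !Str = ?Str
        !Bool = ?Bool
          +{data,retry,done} = &{data,retry,done}  (⊕→&)
            • data:
              Y ↦ Y
            • retry:
              Y ↦ Y
            • done:
              end ↦ end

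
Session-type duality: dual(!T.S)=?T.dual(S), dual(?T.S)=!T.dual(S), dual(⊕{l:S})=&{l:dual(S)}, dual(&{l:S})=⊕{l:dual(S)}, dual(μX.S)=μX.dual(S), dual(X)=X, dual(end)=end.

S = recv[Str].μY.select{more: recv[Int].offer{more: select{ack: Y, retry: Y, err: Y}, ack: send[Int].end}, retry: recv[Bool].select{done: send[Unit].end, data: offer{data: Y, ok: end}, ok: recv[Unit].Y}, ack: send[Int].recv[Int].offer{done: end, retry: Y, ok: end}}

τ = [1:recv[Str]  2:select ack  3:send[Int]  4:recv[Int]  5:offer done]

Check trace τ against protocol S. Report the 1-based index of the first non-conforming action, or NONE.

step 1: recv[Str]  ✓  now at μY.…
step 2: select ack  ✓  now at send[Int].recv[Int].offer{done: end, retry: μY.…, ok: end}
step 3: send[Int]  ✓  now at recv[Int].offer{done: end, retry: μY.…, ok: end}
step 4: recv[Int]  ✓  now at offer{done: end, retry: μY.…, ok: end}
step 5: offer done  ✓  now at end
trace exhausted — no violation

NONE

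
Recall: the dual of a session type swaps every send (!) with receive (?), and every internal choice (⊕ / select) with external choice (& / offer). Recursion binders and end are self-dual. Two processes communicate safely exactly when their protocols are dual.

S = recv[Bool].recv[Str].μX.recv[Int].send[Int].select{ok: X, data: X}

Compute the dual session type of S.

recv[Bool] → send[Bool]
  recv[Str] → send[Str]
    μX → μX  (rec unchanged)
      recv[Int] → send[Int]
        send[Int] → recv[Int]
          select{ok,data} → offer{ok,data}  (select→offer)
            case ok:
              dual(X) = X
            case data:
              dual(X) = X

send[Bool].send[Str].μX.send[Int].recv[Int].offer{ok: X, data: X}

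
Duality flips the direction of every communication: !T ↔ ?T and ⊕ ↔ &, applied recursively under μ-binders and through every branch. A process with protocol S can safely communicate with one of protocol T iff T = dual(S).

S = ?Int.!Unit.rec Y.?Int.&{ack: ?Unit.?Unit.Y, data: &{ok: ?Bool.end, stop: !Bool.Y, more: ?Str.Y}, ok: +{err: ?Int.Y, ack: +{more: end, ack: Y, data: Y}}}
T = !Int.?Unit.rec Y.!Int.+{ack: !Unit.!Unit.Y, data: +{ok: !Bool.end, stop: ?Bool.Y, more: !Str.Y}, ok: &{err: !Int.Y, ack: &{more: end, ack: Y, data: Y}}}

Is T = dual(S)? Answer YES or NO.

?Int vs !Int  ok
  !Unit vs ?Unit  ok
    rec Y vs rec Y  ok (μ self-dual)
      ?Int vs !Int  ok
        &{ack,data,ok} vs +{ack,data,ok}  ok label sets agree
          • ack:
            ?Unit vs !Unit  ok
              ?Unit vs !Unit  ok
                Y vs Y  ok
          • data:
            &{ok,stop,more} vs +{ok,stop,more}  ok label sets agree
              • ok:
                ?Bool vs !Bool  ok
                  end vs end  ok
              • stop:
                !Bool vs ?Bool  ok
                  Y vs Y  ok
              • more:
                ?Str vs !Str  ok
                  Y vs Y  ok
          • ok:
            +{err,ack} vs &{err,ack}  ok label sets agree
              • err:
                ?Int vs !Int  ok
                  Y vs Y  ok
              • ack:
                +{more,ack,data} vs &{more,ack,data}  ok label sets agree
                  • more:
                    end vs end  ok
                  • ack:
                    Y vs Y  ok
                  • data:
                    Y vs Y  ok

YES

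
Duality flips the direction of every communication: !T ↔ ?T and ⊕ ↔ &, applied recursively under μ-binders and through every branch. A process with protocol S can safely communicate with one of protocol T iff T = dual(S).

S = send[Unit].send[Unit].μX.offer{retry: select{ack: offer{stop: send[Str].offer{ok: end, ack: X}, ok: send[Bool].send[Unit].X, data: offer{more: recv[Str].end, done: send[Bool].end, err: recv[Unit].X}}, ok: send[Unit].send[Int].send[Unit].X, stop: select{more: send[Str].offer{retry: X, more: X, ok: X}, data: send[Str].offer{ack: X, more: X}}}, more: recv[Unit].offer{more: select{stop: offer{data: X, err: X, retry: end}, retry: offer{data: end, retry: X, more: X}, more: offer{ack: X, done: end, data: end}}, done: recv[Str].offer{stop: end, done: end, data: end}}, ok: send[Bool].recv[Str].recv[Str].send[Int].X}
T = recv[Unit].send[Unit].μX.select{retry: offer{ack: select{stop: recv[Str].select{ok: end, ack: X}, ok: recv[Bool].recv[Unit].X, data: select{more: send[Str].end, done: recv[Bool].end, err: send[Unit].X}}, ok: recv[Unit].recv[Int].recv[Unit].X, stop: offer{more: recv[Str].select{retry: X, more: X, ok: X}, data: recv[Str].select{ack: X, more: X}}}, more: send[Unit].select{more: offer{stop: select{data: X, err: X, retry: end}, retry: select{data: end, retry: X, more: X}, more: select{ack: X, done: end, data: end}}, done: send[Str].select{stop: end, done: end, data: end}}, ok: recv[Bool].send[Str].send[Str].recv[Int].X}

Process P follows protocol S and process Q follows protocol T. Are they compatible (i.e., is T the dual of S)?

send[Unit] ‖ recv[Unit]  ✓
  send[Unit] ‖ send[Unit]  ✗ same direction on both sides — not dual

NO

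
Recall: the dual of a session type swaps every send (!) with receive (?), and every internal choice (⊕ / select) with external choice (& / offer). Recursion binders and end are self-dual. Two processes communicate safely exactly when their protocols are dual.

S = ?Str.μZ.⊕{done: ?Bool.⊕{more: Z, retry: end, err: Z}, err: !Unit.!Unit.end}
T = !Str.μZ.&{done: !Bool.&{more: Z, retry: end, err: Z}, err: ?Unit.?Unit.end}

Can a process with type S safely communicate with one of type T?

YES

?Str | !Str  ok
  μZ | μZ  ok (μ self-dual)
    ⊕{done,err} | &{done,err}  ok labels match
      • done:
        ?Bool | !Bool  ok
          ⊕{more,retry,err} | &{more,retry,err}  ok labels match
            • more:
              Z | Z  ok
            • retry:
              end | end  ok
            • err:
              Z | Z  ok
      • err:
        !Unit | ?Unit  ok
          !Unit | ?Unit  ok
            end | end  ok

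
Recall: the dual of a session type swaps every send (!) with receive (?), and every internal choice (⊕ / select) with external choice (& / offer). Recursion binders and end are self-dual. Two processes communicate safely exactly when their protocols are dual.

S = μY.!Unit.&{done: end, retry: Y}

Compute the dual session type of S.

μY.?Unit.⊕{done: end, retry: Y}

μY ↦ μY  (μ self-dual)
  !Unit ↦ ?Unit
    &{done,retry} ↦ ⊕{done,retry}  (&→⊕)
      case done:
        end self-dual
      case retry:
        Y self-dual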